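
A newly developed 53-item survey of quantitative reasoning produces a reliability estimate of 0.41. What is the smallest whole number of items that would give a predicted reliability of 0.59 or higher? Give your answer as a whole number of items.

110

Spearman-Brown solved for the length factor n:
n = r*(1 − r) / [ r (1 − r*) ]
n = [0.59 × 0.59] / [0.41 × 0.41]
n = 0.3481 / 0.1681 ≈ 2.0708
Items needed = n × 53 = 2.0708 × 53 ≈ 109.75 → round up to 110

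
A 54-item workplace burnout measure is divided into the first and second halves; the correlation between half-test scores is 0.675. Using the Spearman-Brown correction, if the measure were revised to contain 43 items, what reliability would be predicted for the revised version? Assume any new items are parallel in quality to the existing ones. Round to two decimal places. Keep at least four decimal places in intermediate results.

Spearman-Brown correction (n = 2): r_full = 2·0.675/(1 + 0.675) = 0.8060
Then adjust to 43 items: n = 43/54 = 0.7963
r_new = n·r_full / (1 + (n − 1)·r_full) = 0.6418 / 0.8358 ≈ 0.7679

0.77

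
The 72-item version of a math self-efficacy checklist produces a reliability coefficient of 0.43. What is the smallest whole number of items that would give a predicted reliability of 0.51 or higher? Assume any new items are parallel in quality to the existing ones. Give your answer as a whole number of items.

n = 0.51 × (1 − 0.43) / [ 0.43 × (1 − 0.51) ]
  = 0.2907 / 0.2107 = 1.3797
Items needed = n × 72 = 1.3797 × 72 ≈ 99.34 → round up to 100

100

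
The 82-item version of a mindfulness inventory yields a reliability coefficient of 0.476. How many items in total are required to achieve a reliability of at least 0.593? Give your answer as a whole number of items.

132

n = [0.593 × 0.524] / [0.476 × 0.407]
  = 0.310732 / 0.193732 = 1.6039
So the test needs 1.6039 × 82 ≈ 131.52 items; rounding up, 132.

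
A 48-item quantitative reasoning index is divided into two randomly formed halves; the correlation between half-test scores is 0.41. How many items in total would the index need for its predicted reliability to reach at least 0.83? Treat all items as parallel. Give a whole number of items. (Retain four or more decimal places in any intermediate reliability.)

169

r_full = 2(0.41)/(1 + 0.41) = 0.5816
Solve Spearman-Brown for n: n = 0.83(1 − 0.5816) / [0.5816(1 − 0.83)] = 3.5123
Items = 3.5123 × 48 ≈ 168.59 → 169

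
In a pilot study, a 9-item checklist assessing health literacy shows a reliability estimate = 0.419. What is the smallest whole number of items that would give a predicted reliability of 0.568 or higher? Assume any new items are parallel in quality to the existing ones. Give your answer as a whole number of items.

Spearman-Brown solved for the length factor n:
n = r*(1 − r) / [ r (1 − r*) ]
n = 0.568 × (1 − 0.419) / [ 0.419 × (1 − 0.568) ]
  = 0.330008 / 0.181008 = 1.8232
So the test needs 1.8232 × 9 ≈ 16.41 items; rounding up, 17.

17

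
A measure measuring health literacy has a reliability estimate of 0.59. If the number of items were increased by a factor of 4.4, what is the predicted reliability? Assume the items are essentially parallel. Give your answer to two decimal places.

By Spearman-Brown, r_new = n r / (1 + (n − 1) r).
r_new = (4.4 × 0.59) / (1 + (4.4 − 1) × 0.59)
     = 2.5960 / 3.0060 = 0.8636

0.86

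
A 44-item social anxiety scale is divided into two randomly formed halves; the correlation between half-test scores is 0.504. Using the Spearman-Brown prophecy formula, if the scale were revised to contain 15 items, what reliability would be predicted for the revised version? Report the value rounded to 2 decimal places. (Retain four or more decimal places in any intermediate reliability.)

Spearman-Brown correction (n = 2): r_full = 2·0.504/(1 + 0.504) = 0.6702
Then adjust to 15 items: n = 15/44 = 0.3409
r_new = n·r_full / (1 + (n − 1)·r_full) = 0.2285 / 0.5583 ≈ 0.4093

0.41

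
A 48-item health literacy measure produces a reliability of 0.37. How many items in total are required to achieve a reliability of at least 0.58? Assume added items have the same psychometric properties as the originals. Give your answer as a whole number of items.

n = [0.58 × 0.63] / [0.37 × 0.42]
  = 0.3654 / 0.1554 = 2.3514
Items needed = n × 48 = 2.3514 × 48 ≈ 112.87 → round up to 113

113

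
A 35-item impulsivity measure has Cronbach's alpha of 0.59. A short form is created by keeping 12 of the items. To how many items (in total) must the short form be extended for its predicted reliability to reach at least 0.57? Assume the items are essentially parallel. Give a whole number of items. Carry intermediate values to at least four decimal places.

Short-form reliability: n = 12/35 = 0.3429; r_12 = n·r/(1+(n−1)r) ≈ 0.3304
Length factor from the short form to reach 0.57: n' = 0.57(1 − 0.3304) / [0.3304(1 − 0.57)] ≈ 2.6865
Items = 2.6865 × 12 ≈ 32.24 → 33

33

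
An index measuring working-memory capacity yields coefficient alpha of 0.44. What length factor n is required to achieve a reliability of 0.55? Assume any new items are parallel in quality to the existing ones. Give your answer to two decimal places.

Rearranging the Spearman-Brown formula for n,
n = r*(1 − r) / [ r (1 − r*) ]
n = [0.55 × 0.56] / [0.44 × 0.45]
n = 0.3080 / 0.1980 ≈ 1.5556

1.56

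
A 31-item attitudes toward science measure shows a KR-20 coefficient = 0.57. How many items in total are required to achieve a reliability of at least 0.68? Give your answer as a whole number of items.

Invert Spearman-Brown to solve for n:
n = r*(1 − r) / [ r (1 − r*) ]
n = 0.68(1 − 0.57) / [0.57(1 − 0.68)]
n = 0.2924 / 0.1824 ≈ 1.6031
So the test needs 1.6031 × 31 ≈ 49.70 items; rounding up, 50.

50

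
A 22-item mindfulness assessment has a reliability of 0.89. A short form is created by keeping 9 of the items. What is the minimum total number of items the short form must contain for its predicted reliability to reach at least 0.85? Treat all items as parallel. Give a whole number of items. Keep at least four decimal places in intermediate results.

First, r for the 9-item form: n = 9/22 = 0.4091, so r_9 = 0.4091·0.89/(1 + (0.4091 − 1)·0.89) = 0.7680
Then solve for n' with r_old = 0.7680, r_target = 0.85: n' = 0.85(1 − 0.7680)/[0.7680(1 − 0.85)] = 1.7118
Items = 1.7118 × 9 ≈ 15.41 → 16

16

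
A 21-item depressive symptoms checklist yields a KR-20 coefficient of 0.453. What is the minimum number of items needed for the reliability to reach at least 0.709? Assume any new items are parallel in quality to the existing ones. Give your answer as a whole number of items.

62

Rearranging the Spearman-Brown formula for n,
n = r*(1 − r) / [ r (1 − r*) ]
n = 0.709 × (1 − 0.453) / [ 0.453 × (1 − 0.709) ]
  = 0.387823 / 0.131823 = 2.9420
Items needed = n × 21 = 2.9420 × 21 ≈ 61.78 → round up to 62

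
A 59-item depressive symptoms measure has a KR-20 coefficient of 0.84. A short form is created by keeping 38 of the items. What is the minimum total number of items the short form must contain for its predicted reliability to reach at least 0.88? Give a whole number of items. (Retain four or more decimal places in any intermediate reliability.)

First, r for the 38-item form: n = 38/59 = 0.6441, so r_38 = 0.6441·0.84/(1 + (0.6441 − 1)·0.84) = 0.7718
Then solve for n' with r_old = 0.7718, r_target = 0.88: n' = 0.88(1 − 0.7718)/[0.7718(1 − 0.88)] = 2.1683
Items = 2.1683 × 38 ≈ 82.40 → 83

83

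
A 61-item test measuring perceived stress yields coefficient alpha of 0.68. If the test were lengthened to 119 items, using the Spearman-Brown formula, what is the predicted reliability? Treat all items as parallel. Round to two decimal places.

Length ratio n = 119/61 = 1.9508
Spearman-Brown: r_new = n·r / (1 + (n − 1)·r)
r_new = 1.9508·0.68 / [1 + (1.9508 − 1)·0.68]
     = 1.3265 / 1.6465 = 0.8056

0.81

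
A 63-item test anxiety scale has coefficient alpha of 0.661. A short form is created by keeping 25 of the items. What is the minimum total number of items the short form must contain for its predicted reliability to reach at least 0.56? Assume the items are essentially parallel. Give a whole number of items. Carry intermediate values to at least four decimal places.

Short-form reliability: n = 25/63 = 0.3968; r_25 = n·r/(1+(n−1)r) ≈ 0.4362
Length factor from the short form to reach 0.56: n' = 0.56(1 − 0.4362) / [0.4362(1 − 0.56)] ≈ 1.6450
Total items = 1.6450 × 25 = 41.12, rounded up to 42.

42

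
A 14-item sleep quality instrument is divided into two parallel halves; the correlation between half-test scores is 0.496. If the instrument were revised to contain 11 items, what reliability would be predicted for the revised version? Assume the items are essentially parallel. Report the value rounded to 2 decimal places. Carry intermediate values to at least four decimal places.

0.61

Full-test reliability from the split-half r: r_full = 2(0.496)/(1 + 0.496) = 0.6631
Then adjust to 11 items: n = 11/14 = 0.7857
r_new = n·r_full / (1 + (n − 1)·r_full) = 0.5210 / 0.8579 ≈ 0.6073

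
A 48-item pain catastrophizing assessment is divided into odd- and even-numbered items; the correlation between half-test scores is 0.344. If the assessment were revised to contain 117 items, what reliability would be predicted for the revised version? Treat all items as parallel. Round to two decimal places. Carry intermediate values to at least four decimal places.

0.72

Full-test reliability from the split-half r: r_full = 2(0.344)/(1 + 0.344) = 0.5119
Then adjust to 117 items: n = 117/48 = 2.4375
r_new = n·r_full / (1 + (n − 1)·r_full) = 1.2478 / 1.7359 ≈ 0.7188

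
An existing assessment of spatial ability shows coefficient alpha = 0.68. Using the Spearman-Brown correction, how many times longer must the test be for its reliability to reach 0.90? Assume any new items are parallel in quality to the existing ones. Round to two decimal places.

4.24

Spearman-Brown solved for the length factor n:
n = r*(1 − r) / [ r (1 − r*) ]
n = [0.90 × 0.32] / [0.68 × 0.10]
  = 0.2880 / 0.0680 = 4.2353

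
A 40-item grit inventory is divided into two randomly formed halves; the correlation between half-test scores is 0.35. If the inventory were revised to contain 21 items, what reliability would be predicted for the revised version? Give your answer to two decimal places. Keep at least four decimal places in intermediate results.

0.36

First correct the split-half correlation to full-test reliability: r_full = 2 × 0.35 / (1 + 0.35) ≈ 0.5185
Then adjust to 21 items: n = 21/40 = 0.5250
r_new = n·r_full / (1 + (n − 1)·r_full) = 0.2722 / 0.7537 ≈ 0.3612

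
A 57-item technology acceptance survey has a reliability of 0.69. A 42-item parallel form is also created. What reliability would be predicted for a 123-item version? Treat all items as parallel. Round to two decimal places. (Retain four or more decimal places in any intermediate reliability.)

The 42-item form is not needed; work directly from the 57-item form with n = 123/57 = 2.1579.
r_{123} = n·r / (1 + (n − 1)·r) = 1.4890 / 1.7990 ≈ 0.8277

0.83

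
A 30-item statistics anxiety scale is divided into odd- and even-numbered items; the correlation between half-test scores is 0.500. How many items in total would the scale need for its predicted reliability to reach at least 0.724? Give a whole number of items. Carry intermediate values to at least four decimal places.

r_full = 2(0.500)/(1 + 0.500) = 0.6667
Solve Spearman-Brown for n: n = 0.724(1 − 0.6667) / [0.6667(1 − 0.724)] = 1.3114
Required items = 1.3114 × 30 = 39.34, so 40 items.

40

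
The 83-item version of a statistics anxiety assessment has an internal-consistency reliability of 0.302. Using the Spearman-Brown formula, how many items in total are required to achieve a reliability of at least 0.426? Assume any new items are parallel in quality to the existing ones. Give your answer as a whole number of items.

Rearranging the Spearman-Brown formula for n,
n = r_target (1 − r_old) / [ r_old (1 − r_target) ]
n = 0.426(1 − 0.302) / [0.302(1 − 0.426)]
n = 0.297348 / 0.173348 ≈ 1.7153
So the test needs 1.7153 × 83 ≈ 142.37 items; rounding up, 143.

143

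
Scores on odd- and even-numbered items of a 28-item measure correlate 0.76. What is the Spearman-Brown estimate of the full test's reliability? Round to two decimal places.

0.86

r_full = 2r_hh / (1 + r_hh) = 2 × 0.76 / (1 + 0.76)
r_full = 1.5200 / 1.7600 ≈ 0.8636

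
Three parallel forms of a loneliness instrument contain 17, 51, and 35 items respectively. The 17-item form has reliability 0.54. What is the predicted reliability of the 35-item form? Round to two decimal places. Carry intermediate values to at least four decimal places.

The 51-item form is not needed; work directly from the 17-item form with n = 35/17 = 2.0588.
r_{35} = n·r / (1 + (n − 1)·r) = 1.1118 / 1.5718 ≈ 0.7073

0.71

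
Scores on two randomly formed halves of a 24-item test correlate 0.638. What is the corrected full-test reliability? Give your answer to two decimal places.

0.78

Each half is half the length of the full test, so the full test is n = 2 times a half.
r_full = 2(0.638) / (1 + 0.638)
       = 1.2760 / 1.6380 = 0.7790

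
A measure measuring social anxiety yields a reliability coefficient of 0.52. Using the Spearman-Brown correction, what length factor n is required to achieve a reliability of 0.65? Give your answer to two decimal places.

n = 0.65(1 − 0.52) / [0.52(1 − 0.65)]
n = 0.3120 / 0.1820 ≈ 1.7143

1.71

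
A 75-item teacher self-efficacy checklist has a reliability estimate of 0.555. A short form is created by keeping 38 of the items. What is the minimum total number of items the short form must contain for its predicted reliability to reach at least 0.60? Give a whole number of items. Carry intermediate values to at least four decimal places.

Short-form reliability: n = 38/75 = 0.5067; r_38 = n·r/(1+(n−1)r) ≈ 0.3872
Length factor from the short form to reach 0.60: n' = 0.60(1 − 0.3872) / [0.3872(1 − 0.60)] ≈ 2.3740
Items = 2.3740 × 38 ≈ 90.21 → 91

91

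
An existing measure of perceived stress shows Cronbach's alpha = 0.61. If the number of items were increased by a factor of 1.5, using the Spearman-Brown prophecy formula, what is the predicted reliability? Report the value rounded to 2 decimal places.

Spearman-Brown: r_new = n·r / (1 + (n − 1)·r)
r_new = 1.5·0.61 / [1 + (1.5 − 1)·0.61]
     = 0.9150 / 1.3050 = 0.7011

0.70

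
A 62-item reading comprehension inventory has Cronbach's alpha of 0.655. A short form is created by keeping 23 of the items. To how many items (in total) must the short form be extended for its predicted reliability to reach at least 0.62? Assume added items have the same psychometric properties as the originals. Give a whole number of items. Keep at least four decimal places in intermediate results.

Short-form reliability: n = 23/62 = 0.3710; r_23 = n·r/(1+(n−1)r) ≈ 0.4133
Length factor from the short form to reach 0.62: n' = 0.62(1 − 0.4133) / [0.4133(1 − 0.62)] ≈ 2.3161
Total items = 2.3161 × 23 = 53.27, rounded up to 54.

54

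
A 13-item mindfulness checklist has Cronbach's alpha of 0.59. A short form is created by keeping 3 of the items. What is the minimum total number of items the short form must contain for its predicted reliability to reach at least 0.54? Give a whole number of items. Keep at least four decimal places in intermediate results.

11

Short-form reliability: n = 3/13 = 0.2308; r_3 = n·r/(1+(n−1)r) ≈ 0.2493
Length factor from the short form to reach 0.54: n' = 0.54(1 − 0.2493) / [0.2493(1 − 0.54)] ≈ 3.5349
Items = 3.5349 × 3 ≈ 10.60 → 11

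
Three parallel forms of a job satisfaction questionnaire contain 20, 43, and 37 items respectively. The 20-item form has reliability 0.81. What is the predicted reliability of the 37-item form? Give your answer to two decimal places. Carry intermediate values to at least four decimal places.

Only the ratio of lengths matters: n = 37/20 = 1.8500
r_{37} = n·r / (1 + (n − 1)·r) = 1.4985 / 1.6885 ≈ 0.8875

0.89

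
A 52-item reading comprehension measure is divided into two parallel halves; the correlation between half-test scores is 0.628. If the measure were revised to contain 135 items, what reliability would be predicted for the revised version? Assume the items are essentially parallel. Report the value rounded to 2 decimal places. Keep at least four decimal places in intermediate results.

0.90

Spearman-Brown correction (n = 2): r_full = 2·0.628/(1 + 0.628) = 0.7715
Then adjust to 135 items: n = 135/52 = 2.5962
r_new = n·r_full / (1 + (n − 1)·r_full) = 2.0030 / 2.2315 ≈ 0.8976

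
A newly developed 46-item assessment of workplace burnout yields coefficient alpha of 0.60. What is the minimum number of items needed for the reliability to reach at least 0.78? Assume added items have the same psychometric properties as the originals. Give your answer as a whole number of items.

109

Rearranging the Spearman-Brown formula for n,
n = r_target (1 − r_old) / [ r_old (1 − r_target) ]
n = 0.78 × (1 − 0.60) / [ 0.60 × (1 − 0.78) ]
  = 0.3120 / 0.1320 = 2.3636
Items needed = n × 46 = 2.3636 × 46 ≈ 108.73 → round up to 109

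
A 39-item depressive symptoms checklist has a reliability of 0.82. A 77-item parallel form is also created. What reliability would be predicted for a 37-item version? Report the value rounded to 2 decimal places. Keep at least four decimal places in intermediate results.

The 77-item form is not needed; work directly from the 39-item form with n = 37/39 = 0.9487.
r_{37} = n·r / (1 + (n − 1)·r) = 0.7779 / 0.9579 ≈ 0.8121

0.81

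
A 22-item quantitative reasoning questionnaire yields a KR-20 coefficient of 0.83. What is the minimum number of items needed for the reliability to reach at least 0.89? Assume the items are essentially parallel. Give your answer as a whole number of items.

37

Invert Spearman-Brown to solve for n:
n = r*(1 − r) / [ r (1 − r*) ]
n = 0.89 × (1 − 0.83) / [ 0.83 × (1 − 0.89) ]
n = 0.1513 / 0.0913 ≈ 1.6572
So the test needs 1.6572 × 22 ≈ 36.46 items; rounding up, 37.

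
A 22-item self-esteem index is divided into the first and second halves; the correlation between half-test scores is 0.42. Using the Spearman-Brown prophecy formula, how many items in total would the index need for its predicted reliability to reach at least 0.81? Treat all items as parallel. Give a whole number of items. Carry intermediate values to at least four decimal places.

Corrected full-test reliability: r_full = 2 × 0.42 / (1 + 0.42) ≈ 0.5915
n = r_tgt(1 − r_full) / [r_full(1 − r_tgt)] = 0.81 × 0.4085 / (0.5915 × 0.19) ≈ 2.9442
Items = 2.9442 × 22 ≈ 64.77 → 65

65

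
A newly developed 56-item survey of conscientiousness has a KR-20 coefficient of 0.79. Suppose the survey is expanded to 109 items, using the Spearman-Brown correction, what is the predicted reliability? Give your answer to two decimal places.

0.88

The new length is 109/56 = 1.9464 times the old.
Spearman-Brown: r_new = n·r / (1 + (n − 1)·r)
r_new = 1.9464·0.79 / [1 + (1.9464 − 1)·0.79]
     = 1.5377 / 1.7477 = 0.8798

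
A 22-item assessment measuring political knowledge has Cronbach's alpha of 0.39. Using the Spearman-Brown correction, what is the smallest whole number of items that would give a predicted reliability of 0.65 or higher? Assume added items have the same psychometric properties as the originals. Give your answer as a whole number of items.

64

Invert Spearman-Brown to solve for n:
n = r*(1 − r) / [ r (1 − r*) ]
n = 0.65 × (1 − 0.39) / [ 0.39 × (1 − 0.65) ]
  = 0.3965 / 0.1365 = 2.9048
2.9048 × 22 = 63.91 → 64 items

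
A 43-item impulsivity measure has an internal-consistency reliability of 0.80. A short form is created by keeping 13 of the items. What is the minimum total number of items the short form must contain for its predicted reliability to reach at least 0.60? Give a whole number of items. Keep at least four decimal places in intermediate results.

First, r for the 13-item form: n = 13/43 = 0.3023, so r_13 = 0.3023·0.80/(1 + (0.3023 − 1)·0.80) = 0.5473
Then solve for n' with r_old = 0.5473, r_target = 0.60: n' = 0.60(1 − 0.5473)/[0.5473(1 − 0.60)] = 1.2407
Total items = 1.2407 × 13 = 16.13, rounded up to 17.

17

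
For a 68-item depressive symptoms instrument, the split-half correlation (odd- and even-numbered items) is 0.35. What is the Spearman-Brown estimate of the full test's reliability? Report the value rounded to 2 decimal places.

0.52

The full test is twice the length of either half (n = 2).
r_full = 2r_hh / (1 + r_hh) = 2 × 0.35 / (1 + 0.35)
r_full = 0.7000 / 1.3500 ≈ 0.5185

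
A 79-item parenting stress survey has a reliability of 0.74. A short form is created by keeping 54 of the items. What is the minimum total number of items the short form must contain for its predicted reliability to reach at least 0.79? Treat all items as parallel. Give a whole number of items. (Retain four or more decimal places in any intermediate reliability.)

105

First, r for the 54-item form: n = 54/79 = 0.6835, so r_54 = 0.6835·0.74/(1 + (0.6835 − 1)·0.74) = 0.6605
Length factor from the short form to reach 0.79: n' = 0.79(1 − 0.6605) / [0.6605(1 − 0.79)] ≈ 1.9336
Total items = 1.9336 × 54 = 104.41, rounded up to 105.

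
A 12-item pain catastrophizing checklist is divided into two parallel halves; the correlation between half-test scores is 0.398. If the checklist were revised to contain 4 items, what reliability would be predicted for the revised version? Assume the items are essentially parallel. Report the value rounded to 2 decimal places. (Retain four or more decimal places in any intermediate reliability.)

0.31

First correct the split-half correlation to full-test reliability: r_full = 2 × 0.398 / (1 + 0.398) ≈ 0.5694
Length factor from 12 to 4 items: n = 4/12 = 0.3333
r_new = n·r_full / (1 + (n − 1)·r_full) = 0.1898 / 0.6204 ≈ 0.3059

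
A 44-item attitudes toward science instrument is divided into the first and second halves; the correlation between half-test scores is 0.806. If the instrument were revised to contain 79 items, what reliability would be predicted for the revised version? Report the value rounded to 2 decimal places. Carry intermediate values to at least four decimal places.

0.94

Full-test reliability from the split-half r: r_full = 2(0.806)/(1 + 0.806) = 0.8926
Length factor from 44 to 79 items: n = 79/44 = 1.7955
r_new = n·r_full / (1 + (n − 1)·r_full) = 1.6027 / 1.7101 ≈ 0.9372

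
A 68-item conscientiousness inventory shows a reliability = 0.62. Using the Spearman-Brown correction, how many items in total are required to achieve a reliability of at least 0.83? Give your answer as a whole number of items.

n = 0.83 × (1 − 0.62) / [ 0.62 × (1 − 0.83) ]
n = 0.3154 / 0.1054 ≈ 2.9924
2.9924 × 68 = 203.48 → 204 items

204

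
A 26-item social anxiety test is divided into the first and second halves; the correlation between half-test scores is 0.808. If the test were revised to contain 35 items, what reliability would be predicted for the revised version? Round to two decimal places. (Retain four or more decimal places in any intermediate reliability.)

Full-test reliability from the split-half r: r_full = 2(0.808)/(1 + 0.808) = 0.8938
Then adjust to 35 items: n = 35/26 = 1.3462
r_new = n·r_full / (1 + (n − 1)·r_full) = 1.2032 / 1.3094 ≈ 0.9189

0.92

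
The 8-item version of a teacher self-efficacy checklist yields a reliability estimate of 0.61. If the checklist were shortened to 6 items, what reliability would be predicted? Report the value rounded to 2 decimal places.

0.54

Length ratio n = 6/8 = 0.75
r_new = (0.75 × 0.61) / (1 + (0.75 − 1) × 0.61)
     = 0.4575 / 0.8475 = 0.5398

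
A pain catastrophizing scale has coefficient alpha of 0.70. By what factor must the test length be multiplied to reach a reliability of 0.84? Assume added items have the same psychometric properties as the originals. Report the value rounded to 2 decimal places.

2.25

Invert Spearman-Brown to solve for n:
n = r*(1 − r) / [ r (1 − r*) ]
n = 0.84(1 − 0.70) / [0.70(1 − 0.84)]
  = 0.2520 / 0.1120 = 2.2500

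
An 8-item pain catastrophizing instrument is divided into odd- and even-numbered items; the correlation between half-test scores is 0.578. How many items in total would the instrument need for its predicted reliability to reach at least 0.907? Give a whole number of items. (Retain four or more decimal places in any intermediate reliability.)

29

Corrected full-test reliability: r_full = 2 × 0.578 / (1 + 0.578) ≈ 0.7326
n = r_tgt(1 − r_full) / [r_full(1 − r_tgt)] = 0.907 × 0.2674 / (0.7326 × 0.093) ≈ 3.5597
Items = 3.5597 × 8 ≈ 28.48 → 29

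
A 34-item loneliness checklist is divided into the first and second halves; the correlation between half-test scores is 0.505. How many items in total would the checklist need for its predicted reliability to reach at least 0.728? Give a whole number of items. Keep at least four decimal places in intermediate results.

45

r_full = 2(0.505)/(1 + 0.505) = 0.6711
Solve Spearman-Brown for n: n = 0.728(1 − 0.6711) / [0.6711(1 − 0.728)] = 1.3117
Required items = 1.3117 × 34 = 44.60, so 45 items.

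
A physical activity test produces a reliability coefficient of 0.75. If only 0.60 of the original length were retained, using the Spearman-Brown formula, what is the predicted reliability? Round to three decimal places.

r_new = (0.6 × 0.75) / (1 + (0.6 − 1) × 0.75)
     = 0.4500 / 0.7000 = 0.6429

0.643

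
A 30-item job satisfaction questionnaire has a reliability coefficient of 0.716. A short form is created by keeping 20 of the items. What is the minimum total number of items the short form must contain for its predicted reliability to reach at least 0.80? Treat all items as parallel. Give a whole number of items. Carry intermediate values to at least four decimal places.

First, r for the 20-item form: n = 20/30 = 0.6667, so r_20 = 0.6667·0.716/(1 + (0.6667 − 1)·0.716) = 0.6270
Then solve for n' with r_old = 0.6270, r_target = 0.80: n' = 0.80(1 − 0.6270)/[0.6270(1 − 0.80)] = 2.3796
Total items = 2.3796 × 20 = 47.59, rounded up to 48.

48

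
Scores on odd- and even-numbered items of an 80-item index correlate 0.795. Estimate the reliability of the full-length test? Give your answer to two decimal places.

0.89

Apply the Spearman-Brown correction with n = 2:
r_full = 2r_hh / (1 + r_hh) = 2 × 0.795 / (1 + 0.795)
       = 1.5900 / 1.7950 = 0.8858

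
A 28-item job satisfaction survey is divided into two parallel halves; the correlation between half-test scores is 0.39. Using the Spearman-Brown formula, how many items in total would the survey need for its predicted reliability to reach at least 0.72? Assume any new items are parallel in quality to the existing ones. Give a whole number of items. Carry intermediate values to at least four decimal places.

r_full = 2(0.39)/(1 + 0.39) = 0.5612
Solve Spearman-Brown for n: n = 0.72(1 − 0.5612) / [0.5612(1 − 0.72)] = 2.0106
Items = 2.0106 × 28 ≈ 56.30 → 57

57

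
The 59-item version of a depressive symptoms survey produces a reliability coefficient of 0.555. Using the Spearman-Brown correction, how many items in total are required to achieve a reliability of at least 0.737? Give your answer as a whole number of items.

133

Invert Spearman-Brown to solve for n:
n = r*(1 − r) / [ r (1 − r*) ]
n = 0.737(1 − 0.555) / [0.555(1 − 0.737)]
n = 0.327965 / 0.145965 ≈ 2.2469
So the test needs 2.2469 × 59 ≈ 132.57 items; rounding up, 133.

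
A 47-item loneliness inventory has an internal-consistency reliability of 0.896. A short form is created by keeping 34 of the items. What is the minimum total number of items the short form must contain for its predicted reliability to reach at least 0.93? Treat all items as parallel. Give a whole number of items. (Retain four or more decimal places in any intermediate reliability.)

73

Short-form reliability: n = 34/47 = 0.7234; r_34 = n·r/(1+(n−1)r) ≈ 0.8617
Then solve for n' with r_old = 0.8617, r_target = 0.93: n' = 0.93(1 − 0.8617)/[0.8617(1 − 0.93)] = 2.1323
Items = 2.1323 × 34 ≈ 72.50 → 73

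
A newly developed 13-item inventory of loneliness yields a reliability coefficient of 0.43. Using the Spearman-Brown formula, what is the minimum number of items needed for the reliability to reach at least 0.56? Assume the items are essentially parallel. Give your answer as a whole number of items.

Invert Spearman-Brown to solve for n:
n = r*(1 − r) / [ r (1 − r*) ]
n = 0.56(1 − 0.43) / [0.43(1 − 0.56)]
n = 0.3192 / 0.1892 ≈ 1.6871
Items needed = n × 13 = 1.6871 × 13 ≈ 21.93 → round up to 22

22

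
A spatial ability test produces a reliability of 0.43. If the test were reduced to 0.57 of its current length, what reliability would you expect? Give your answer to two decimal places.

0.30

r_new = (0.57 × 0.43) / (1 + (0.57 − 1) × 0.43)
     = 0.2451 / 0.8151 = 0.3007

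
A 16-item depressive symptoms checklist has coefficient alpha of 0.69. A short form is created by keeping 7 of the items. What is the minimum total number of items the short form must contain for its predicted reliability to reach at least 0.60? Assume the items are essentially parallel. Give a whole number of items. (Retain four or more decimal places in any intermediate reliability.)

11

Short-form reliability: n = 7/16 = 0.4375; r_7 = n·r/(1+(n−1)r) ≈ 0.4934
Then solve for n' with r_old = 0.4934, r_target = 0.60: n' = 0.60(1 − 0.4934)/[0.4934(1 − 0.60)] = 1.5401
Total items = 1.5401 × 7 = 10.78, rounded up to 11.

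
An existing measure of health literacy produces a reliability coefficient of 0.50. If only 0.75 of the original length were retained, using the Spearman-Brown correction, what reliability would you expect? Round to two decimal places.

0.43

r_new = 0.75·0.50 / [1 + (0.75 − 1)·0.50]
r_new = 0.3750 / 0.8750 ≈ 0.4286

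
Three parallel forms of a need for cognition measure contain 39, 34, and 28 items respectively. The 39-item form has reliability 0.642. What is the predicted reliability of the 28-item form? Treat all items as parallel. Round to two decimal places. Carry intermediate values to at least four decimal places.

The 34-item form is not needed; work directly from the 39-item form with n = 28/39 = 0.7179.
r_{28} = n·r / (1 + (n − 1)·r) = 0.4609 / 0.8189 ≈ 0.5628

0.56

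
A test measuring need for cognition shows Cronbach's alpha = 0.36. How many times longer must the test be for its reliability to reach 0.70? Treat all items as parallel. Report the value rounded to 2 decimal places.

n = 0.70 × (1 − 0.36) / [ 0.36 × (1 − 0.70) ]
  = 0.4480 / 0.1080 = 4.1481

4.15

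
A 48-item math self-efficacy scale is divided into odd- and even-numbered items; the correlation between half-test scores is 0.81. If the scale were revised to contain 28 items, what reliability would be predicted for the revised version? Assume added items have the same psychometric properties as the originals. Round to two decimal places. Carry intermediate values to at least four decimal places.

0.83

First correct the split-half correlation to full-test reliability: r_full = 2 × 0.81 / (1 + 0.81) ≈ 0.8950
Then adjust to 28 items: n = 28/48 = 0.5833
r_new = n·r_full / (1 + (n − 1)·r_full) = 0.5221 / 0.6271 ≈ 0.8326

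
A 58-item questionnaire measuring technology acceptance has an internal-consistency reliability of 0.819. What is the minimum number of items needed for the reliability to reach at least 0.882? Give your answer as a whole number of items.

n = 0.882 × (1 − 0.819) / [ 0.819 × (1 − 0.882) ]
  = 0.159642 / 0.096642 = 1.6519
So the test needs 1.6519 × 58 ≈ 95.81 items; rounding up, 96.

96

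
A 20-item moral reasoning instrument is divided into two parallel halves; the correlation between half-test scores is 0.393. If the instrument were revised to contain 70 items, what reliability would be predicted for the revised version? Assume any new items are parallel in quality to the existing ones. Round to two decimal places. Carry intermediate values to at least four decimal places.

0.82

Spearman-Brown correction (n = 2): r_full = 2·0.393/(1 + 0.393) = 0.5642
Then adjust to 70 items: n = 70/20 = 3.5000
r_new = n·r_full / (1 + (n − 1)·r_full) = 1.9747 / 2.4105 ≈ 0.8192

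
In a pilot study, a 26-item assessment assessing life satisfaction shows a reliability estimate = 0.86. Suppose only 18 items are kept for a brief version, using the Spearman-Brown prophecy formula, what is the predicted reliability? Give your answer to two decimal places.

Length ratio n = 18/26 = 0.6923
Spearman-Brown: r_new = n·r / (1 + (n − 1)·r)
r_new = (0.6923 × 0.86) / (1 + (0.6923 − 1) × 0.86)
r_new = 0.5954 / 0.7354 ≈ 0.8096

0.81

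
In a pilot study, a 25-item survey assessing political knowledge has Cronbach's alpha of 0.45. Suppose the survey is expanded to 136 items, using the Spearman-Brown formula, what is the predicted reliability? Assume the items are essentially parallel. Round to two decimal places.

The new length is 136/25 = 5.44 times the old.
r_new = 5.44·0.45 / [1 + (5.44 − 1)·0.45]
r_new = 2.4480 / 2.9980 ≈ 0.8165

0.82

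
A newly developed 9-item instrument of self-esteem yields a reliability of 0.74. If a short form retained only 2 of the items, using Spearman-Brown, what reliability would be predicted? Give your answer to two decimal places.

0.39

The new length is 2/9 = 0.2222 times the old.
Spearman-Brown: r_new = n·r / (1 + (n − 1)·r)
r_new = (0.2222 × 0.74) / (1 + (0.2222 − 1) × 0.74)
     = 0.1644 / 0.4244 = 0.3874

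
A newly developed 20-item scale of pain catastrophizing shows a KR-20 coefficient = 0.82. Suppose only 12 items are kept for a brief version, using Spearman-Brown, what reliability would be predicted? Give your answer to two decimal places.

Length ratio n = 12/20 = 0.6
r_new = 0.6·0.82 / [1 + (0.6 − 1)·0.82]
     = 0.4920 / 0.6720 = 0.7321

0.73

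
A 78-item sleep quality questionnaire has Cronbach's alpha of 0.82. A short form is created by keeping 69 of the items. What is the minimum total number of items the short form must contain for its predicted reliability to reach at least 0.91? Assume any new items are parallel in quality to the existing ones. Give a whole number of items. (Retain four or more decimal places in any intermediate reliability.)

First, r for the 69-item form: n = 69/78 = 0.8846, so r_69 = 0.8846·0.82/(1 + (0.8846 − 1)·0.82) = 0.8012
Then solve for n' with r_old = 0.8012, r_target = 0.91: n' = 0.91(1 − 0.8012)/[0.8012(1 − 0.91)] = 2.5088
Total items = 2.5088 × 69 = 173.11, rounded up to 174.

174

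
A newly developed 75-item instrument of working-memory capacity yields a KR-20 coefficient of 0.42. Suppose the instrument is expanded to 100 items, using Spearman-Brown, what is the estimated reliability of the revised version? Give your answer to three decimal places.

n = 100/75 = 1.3333
Apply the Spearman-Brown prophecy formula, r' = nr / [1 + (n − 1)r]:
r_new = 1.3333·0.42 / [1 + (1.3333 − 1)·0.42]
r_new = 0.5600 / 1.1400 ≈ 0.4912

0.491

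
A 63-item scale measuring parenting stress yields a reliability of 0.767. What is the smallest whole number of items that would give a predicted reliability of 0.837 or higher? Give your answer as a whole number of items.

n = 0.837(1 − 0.767) / [0.767(1 − 0.837)]
n = 0.195021 / 0.125021 ≈ 1.5599
1.5599 × 63 = 98.27 → 99 items

99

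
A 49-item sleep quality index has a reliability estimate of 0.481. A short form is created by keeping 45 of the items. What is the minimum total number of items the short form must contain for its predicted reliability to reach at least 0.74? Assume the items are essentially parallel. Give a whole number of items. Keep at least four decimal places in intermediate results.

151

First, r for the 45-item form: n = 45/49 = 0.9184, so r_45 = 0.9184·0.481/(1 + (0.9184 − 1)·0.481) = 0.4598
Then solve for n' with r_old = 0.4598, r_target = 0.74: n' = 0.74(1 − 0.4598)/[0.4598(1 − 0.74)] = 3.3438
Items = 3.3438 × 45 ≈ 150.47 → 151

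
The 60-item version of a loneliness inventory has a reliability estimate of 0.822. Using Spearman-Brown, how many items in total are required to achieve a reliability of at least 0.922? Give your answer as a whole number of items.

154

Rearranging the Spearman-Brown formula for n,
n = r*(1 − r) / [ r (1 − r*) ]
n = 0.922 × (1 − 0.822) / [ 0.822 × (1 − 0.922) ]
n = 0.164116 / 0.064116 ≈ 2.5597
2.5597 × 60 = 153.58 → 154 items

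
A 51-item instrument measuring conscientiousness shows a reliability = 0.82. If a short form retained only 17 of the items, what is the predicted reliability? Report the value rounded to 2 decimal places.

Length ratio n = 17/51 = 0.3333
r_new = (0.3333 × 0.82) / (1 + (0.3333 − 1) × 0.82)
     = 0.2733 / 0.4533 = 0.6029

0.60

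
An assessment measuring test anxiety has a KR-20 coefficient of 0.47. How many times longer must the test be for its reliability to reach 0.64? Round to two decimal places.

n = [0.64 × 0.53] / [0.47 × 0.36]
n = 0.3392 / 0.1692 ≈ 2.0047

2.00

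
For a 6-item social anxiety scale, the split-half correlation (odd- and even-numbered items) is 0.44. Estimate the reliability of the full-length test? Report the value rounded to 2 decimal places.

0.61

r_full = 2r_hh / (1 + r_hh) = 2 × 0.44 / (1 + 0.44)
       = 0.8800 / 1.4400 = 0.6111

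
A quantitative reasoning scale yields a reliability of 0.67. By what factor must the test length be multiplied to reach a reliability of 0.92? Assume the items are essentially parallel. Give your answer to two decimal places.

5.66

Rearranging the Spearman-Brown formula for n,
n = r*(1 − r) / [ r (1 − r*) ]
n = 0.92(1 − 0.67) / [0.67(1 − 0.92)]
n = 0.3036 / 0.0536 ≈ 5.6642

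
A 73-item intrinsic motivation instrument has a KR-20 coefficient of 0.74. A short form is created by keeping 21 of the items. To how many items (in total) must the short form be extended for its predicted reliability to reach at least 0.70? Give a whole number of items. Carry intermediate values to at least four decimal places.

Short-form reliability: n = 21/73 = 0.2877; r_21 = n·r/(1+(n−1)r) ≈ 0.4502
Then solve for n' with r_old = 0.4502, r_target = 0.70: n' = 0.70(1 − 0.4502)/[0.4502(1 − 0.70)] = 2.8495
Total items = 2.8495 × 21 = 59.84, rounded up to 60.

60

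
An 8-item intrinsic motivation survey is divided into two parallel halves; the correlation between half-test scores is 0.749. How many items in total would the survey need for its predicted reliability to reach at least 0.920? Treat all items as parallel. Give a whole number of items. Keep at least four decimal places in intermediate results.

16

r_full = 2(0.749)/(1 + 0.749) = 0.8565
n = r_tgt(1 − r_full) / [r_full(1 − r_tgt)] = 0.920 × 0.1435 / (0.8565 × 0.080) ≈ 1.9267
Items = 1.9267 × 8 ≈ 15.41 → 16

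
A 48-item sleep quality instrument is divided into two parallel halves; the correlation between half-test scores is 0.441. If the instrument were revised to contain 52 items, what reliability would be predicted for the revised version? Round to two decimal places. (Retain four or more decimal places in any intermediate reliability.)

First correct the split-half correlation to full-test reliability: r_full = 2 × 0.441 / (1 + 0.441) ≈ 0.6121
Then adjust to 52 items: n = 52/48 = 1.0833
r_new = n·r_full / (1 + (n − 1)·r_full) = 0.6631 / 1.0510 ≈ 0.6309

0.63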